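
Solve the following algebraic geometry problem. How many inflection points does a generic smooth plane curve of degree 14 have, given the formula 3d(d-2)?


For a general smooth plane curve C of degree d, the inflection points are
the intersection of C with its Hessian curve, which has degree 3(d-2).
By Bezout, the total intersection number is d * 3(d-2) = 14 * 36 = 504.
For a general curve every flex is ordinary, so each contributes
multiplicity 1 to C·Hess(C), and the number of distinct inflection
points is 3d(d-2).
Inflection points = 3*14*(14-2) = 3*14*12 = 504

504


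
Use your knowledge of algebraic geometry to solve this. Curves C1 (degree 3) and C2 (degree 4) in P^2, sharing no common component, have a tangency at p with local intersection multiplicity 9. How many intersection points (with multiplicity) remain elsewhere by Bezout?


By Bezout's theorem, the total intersection number is d1 * d2.
Total = 3 * 4 = 12
Intersection multiplicity at p = 9
Remaining intersections = 12 - 9 = 3

3


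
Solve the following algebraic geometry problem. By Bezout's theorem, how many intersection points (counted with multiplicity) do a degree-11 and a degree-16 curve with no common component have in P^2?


Bezout's theorem states the intersection count equals the product of degrees.
Intersection count = 11 * 16 = 176

176


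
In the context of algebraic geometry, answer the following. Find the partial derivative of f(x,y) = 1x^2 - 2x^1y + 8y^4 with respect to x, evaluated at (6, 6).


df/dx = 2*1*x^1 + 1*(-2)*x^0*y
At (6,6): 2*1*6^1 + 1*(-2)*6^0*6
= 12 - 12
= 0

0


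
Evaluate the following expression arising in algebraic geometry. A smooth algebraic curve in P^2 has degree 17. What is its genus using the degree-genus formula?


Using the genus formula for smooth plane curves:
g = (d-1)(d-2)/2
g = (17-1)(17-2)/2
g = 16*15/2
g = 240/2 = 120

120


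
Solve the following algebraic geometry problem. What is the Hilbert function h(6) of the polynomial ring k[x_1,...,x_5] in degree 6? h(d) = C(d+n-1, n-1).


The Hilbert function for the polynomial ring in 5 variables is:
h(d) = C(d+n-1, n-1)
h(6) = C(6+5-1, 5-1) = C(10, 4)
= 10! / (4! * 6!)
= 210

210


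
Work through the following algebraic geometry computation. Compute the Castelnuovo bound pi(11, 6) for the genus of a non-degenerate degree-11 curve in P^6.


Castelnuovo's bound: write d - 1 = m(r-1) + epsilon with 0 <= epsilon < r-1.
d - 1 = 11 - 1 = 10
r - 1 = 6 - 1 = 5
10 = 2*5 + 0, so m = 2, epsilon = 0
pi(d, r) = m(m-1)(r-1)/2 + m*epsilon
= 2*1*5/2 + 2*0
= 10/2 + 0
= 5 + 0 = 5

5


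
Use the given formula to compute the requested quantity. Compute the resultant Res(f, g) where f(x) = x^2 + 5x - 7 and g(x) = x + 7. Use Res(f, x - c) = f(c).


For Res(f, x - c), we evaluate f at x = c.
f(-7) = (-7)^2 + 5*(-7) - 7
= 49 - 35 - 7
= 14 - 7 = 7
Res(f, g) = 7

7


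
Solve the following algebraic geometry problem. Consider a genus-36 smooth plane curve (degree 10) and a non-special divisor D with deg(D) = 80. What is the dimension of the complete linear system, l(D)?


First, compute the genus of a smooth plane curve of degree 10:
g = (d-1)(d-2)/2 = (10-1)(10-2)/2 = 36
For a non-special divisor D (i.e., h^1(D) = 0), Riemann-Roch gives:
l(D) = deg(D) - g + 1
Since deg(D) = 80 >= 2g - 1 = 71, D is non-special.
l(D) = 80 - 36 + 1 = 45

45


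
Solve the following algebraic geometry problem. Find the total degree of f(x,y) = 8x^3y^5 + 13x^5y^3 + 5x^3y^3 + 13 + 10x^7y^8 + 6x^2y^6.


Examine each term for its total degree (sum of exponents).
  Term '8x^3y^5' has total degree 3+5 = 8.
  Term '13x^5y^3' has total degree 5+3 = 8.
  Term '5x^3y^3' has total degree 3+3 = 6.
  Term '13' has total degree 0+0 = 0.
  Term '10x^7y^8' has total degree 7+8 = 15.
  Term '6x^2y^6' has total degree 2+6 = 8.
The maximum total degree among all terms is 15.

15


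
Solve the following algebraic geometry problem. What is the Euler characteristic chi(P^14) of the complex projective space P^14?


The complex projective space P^14 has one cell in each even real dimension 0, 2, ..., 28.
The cohomology groups are H^{2k}(P^14) = Z for k = 0,...,14, and 0 otherwise.
Euler characteristic = sum of Betti numbers = 1 per even-dimensional cohomology group.
chi(P^14) = 14 + 1 = 15

15


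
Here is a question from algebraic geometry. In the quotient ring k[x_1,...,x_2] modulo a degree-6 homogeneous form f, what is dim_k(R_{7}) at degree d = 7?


For R = k[x_1,...,x_n]/(f) with f homogeneous of degree e:
The Hilbert series is (1 - t^e)/(1 - t)^n.
So h(d) = C(d+n-1, n-1) - C(d-e+n-1, n-1) for d >= e.
With n=2, e=6, d=7:
C(7+2-1, 2-1) = C(8, 1) = 8
C(7-6+2-1, 2-1) = C(2, 1) = 2
h(7) = 8 - 2 = 6

6


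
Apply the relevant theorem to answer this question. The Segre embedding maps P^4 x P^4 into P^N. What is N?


The Segre embedding maps P^m x P^n into P^N via
all products of coordinates from each factor.
N = (m+1)(n+1) - 1
N = (4+1)(4+1) - 1
N = 5*5 - 1
N = 25 - 1 = 24

24


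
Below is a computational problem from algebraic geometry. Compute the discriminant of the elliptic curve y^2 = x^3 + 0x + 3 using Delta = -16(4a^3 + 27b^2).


Compute each component:
4a^3 = 4*0^3 = 4*0 = 0
27b^2 = 27*3^2 = 27*9 = 243
4a^3 + 27b^2 = 0 + 243 = 243
Delta = -16*243 = -3888

-3888


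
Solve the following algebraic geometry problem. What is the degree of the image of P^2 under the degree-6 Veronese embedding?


The Veronese variety v_6(P^2) has degree d^r.
d^r = 6^2 = 36

36


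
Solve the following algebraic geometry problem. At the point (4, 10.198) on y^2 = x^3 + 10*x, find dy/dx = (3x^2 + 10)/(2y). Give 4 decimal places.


Using implicit differentiation of y^2 = x^3 + 10*x:
2y * dy/dx = 3x^2 + 10
dy/dx = (3x^2 + 10)/(2y)
Numerator: 3*4^2 + 10 = 58
Denominator: 2*10.198 = 20.396
dy/dx = 58/20.396 = 2.8437

2.8437


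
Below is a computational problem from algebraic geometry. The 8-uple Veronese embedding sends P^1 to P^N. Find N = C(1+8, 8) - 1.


The Veronese embedding v_d: P^n -> P^N maps each point to all
degree-d monomials in n+1 homogeneous coordinates.
N = C(n+d, d) - 1
N = C(1+8, 8) - 1
N = C(9, 8) - 1
C(9, 8) = 9
N = 9 - 1 = 8

8


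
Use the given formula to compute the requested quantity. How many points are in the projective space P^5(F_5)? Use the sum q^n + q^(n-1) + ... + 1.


P^5(F_5) has (q^(n+1) - 1)/(q - 1) points.
= 5^5 + 5^4 + 5^3 + 5^2 + 5^1 + 5^0
= 3125 + 625 + 125 + 25 + 5 + 1
= 3906

3906


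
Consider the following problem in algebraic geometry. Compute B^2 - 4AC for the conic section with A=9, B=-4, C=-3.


The discriminant of a conic Ax^2 + Bxy + Cy^2 + ... = 0 is B^2 - 4AC.
B^2 = (-4)^2 = 16
4AC = 4*9*(-3) = -108
Discriminant = 16 + 108 = 124

124


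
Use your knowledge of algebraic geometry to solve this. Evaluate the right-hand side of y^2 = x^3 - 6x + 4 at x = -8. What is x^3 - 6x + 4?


Compute x^3 - 6x + 4 at x = -8:
x^3 = (-8)^3 = -512
(-6)*x = (-6)*(-8) = 48
Sum: -512 + 48 + 4 = -460

-460


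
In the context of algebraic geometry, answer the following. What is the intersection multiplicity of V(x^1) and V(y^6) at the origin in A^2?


The intersection multiplicity of V(x^a) and V(y^b) at the origin is:
I(O; V(x^1), V(y^6)) = dim_k(k[x,y]/(x^1, y^6))
A basis for k[x,y]/(x^1, y^6) is the set of monomials x^i * y^j
where 0 <= i < 1 and 0 <= j < 6.
The number of such monomials is 1 * 6 = 6

6


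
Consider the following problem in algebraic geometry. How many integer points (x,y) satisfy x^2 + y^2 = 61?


Systematically check integer values of x where x^2 <= 61.
For each valid x, check if 61 - x^2 is a perfect square.
x=5: 61 - 25 = 36, sqrt = 6 (valid)
x=6: 61 - 36 = 25, sqrt = 5 (valid)
Total integer solutions found: 8

8


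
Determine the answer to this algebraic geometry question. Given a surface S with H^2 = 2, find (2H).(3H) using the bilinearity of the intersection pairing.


Using bilinearity of the intersection pairing on a surface S:
(aH).(bH) = ab * (H.H)
We have H^2 = 2.
D.E = (2H).(3H) = 2*3*2
= 6*2
= 12

12


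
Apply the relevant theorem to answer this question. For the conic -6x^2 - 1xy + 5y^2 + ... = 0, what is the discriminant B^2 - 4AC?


The discriminant of a conic Ax^2 + Bxy + Cy^2 + ... = 0 is B^2 - 4AC.
B^2 = (-1)^2 = 1
4AC = 4*(-6)*5 = -120
Discriminant = 1 + 120 = 121

121


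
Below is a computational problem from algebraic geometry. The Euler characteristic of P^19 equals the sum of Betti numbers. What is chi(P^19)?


The complex projective space P^19 has one cell in each even real dimension 0, 2, ..., 38.
The cohomology groups are H^{2k}(P^19) = Z for k = 0,...,19, and 0 otherwise.
Euler characteristic = sum of Betti numbers = 1 per even-dimensional cohomology group.
chi(P^19) = 19 + 1 = 20

20


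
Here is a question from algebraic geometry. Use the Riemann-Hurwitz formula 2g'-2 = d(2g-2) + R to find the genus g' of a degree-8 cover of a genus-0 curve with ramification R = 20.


Riemann-Hurwitz formula: 2g' - 2 = d(2g - 2) + R
Given: d = 8, g = 0, R = 20
2g' - 2 = 8*(2*0 - 2) + 20
2g' - 2 = 8*(-2) + 20
2g' - 2 = -16 + 20 = 4
2g' = 6
g' = 3

3


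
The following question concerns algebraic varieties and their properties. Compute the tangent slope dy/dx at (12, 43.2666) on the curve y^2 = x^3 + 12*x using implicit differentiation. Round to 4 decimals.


Using implicit differentiation of y^2 = x^3 + 12*x:
2y * dy/dx = 3x^2 + 12
dy/dx = (3x^2 + 12)/(2y)
Numerator: 3*12^2 + 12 = 444
Denominator: 2*43.2666 = 86.5332
dy/dx = 444/86.5332 = 5.1310

5.1310


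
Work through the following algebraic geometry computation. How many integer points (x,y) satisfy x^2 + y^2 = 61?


Systematically check integer values of x where x^2 <= 61.
For each valid x, check if 61 - x^2 is a perfect square.
x=5: 61 - 25 = 36, sqrt = 6 (valid)
x=6: 61 - 36 = 25, sqrt = 5 (valid)
Total integer solutions found: 8

8


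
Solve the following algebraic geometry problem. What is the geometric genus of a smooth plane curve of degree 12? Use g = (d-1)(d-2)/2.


Using the genus formula for smooth plane curves:
g = (d-1)(d-2)/2
g = (12-1)(12-2)/2
g = 11*10/2
g = 110/2 = 55

55


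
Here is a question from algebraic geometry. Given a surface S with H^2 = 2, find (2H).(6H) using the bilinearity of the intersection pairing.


Using bilinearity of the intersection pairing on a surface S:
(aH).(bH) = ab * (H.H)
We have H^2 = 2.
D.E = (2H).(6H) = 2*6*2
= 12*2
= 24

24


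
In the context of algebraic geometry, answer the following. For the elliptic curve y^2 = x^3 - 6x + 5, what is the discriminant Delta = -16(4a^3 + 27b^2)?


Compute each component:
4a^3 = 4*(-6)^3 = 4*(-216) = -864
27b^2 = 27*5^2 = 27*25 = 675
4a^3 + 27b^2 = -864 + 675 = -189
Delta = -16*(-189) = 3024

3024


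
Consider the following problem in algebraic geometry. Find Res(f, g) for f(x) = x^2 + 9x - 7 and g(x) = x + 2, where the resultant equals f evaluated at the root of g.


For Res(f, x - c), we evaluate f at x = c.
f(-2) = (-2)^2 + 9*(-2) - 7
= 4 - 18 - 7
= -14 - 7 = -21
Res(f, g) = -21

-21


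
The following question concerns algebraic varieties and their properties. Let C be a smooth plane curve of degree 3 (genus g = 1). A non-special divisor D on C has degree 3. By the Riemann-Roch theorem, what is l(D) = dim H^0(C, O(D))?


First, compute the genus of a smooth plane curve of degree 3:
g = (d-1)(d-2)/2 = (3-1)(3-2)/2 = 1
For a non-special divisor D (i.e., h^1(D) = 0), Riemann-Roch gives:
l(D) = deg(D) - g + 1
Since deg(D) = 3 >= 2g - 1 = 1, D is non-special.
l(D) = 3 - 1 + 1 = 3

3


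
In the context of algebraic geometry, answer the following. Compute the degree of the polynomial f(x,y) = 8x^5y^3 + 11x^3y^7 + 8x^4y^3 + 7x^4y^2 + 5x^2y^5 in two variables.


Examine each term for its total degree (sum of exponents).
  Term '8x^5y^3' has total degree 5+3 = 8.
  Term '11x^3y^7' has total degree 3+7 = 10.
  Term '8x^4y^3' has total degree 4+3 = 7.
  Term '7x^4y^2' has total degree 4+2 = 6.
  Term '5x^2y^5' has total degree 2+5 = 7.
The maximum total degree among all terms is 10.

10


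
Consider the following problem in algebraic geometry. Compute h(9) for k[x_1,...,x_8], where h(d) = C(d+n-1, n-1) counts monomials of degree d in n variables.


The Hilbert function for the polynomial ring in 8 variables is:
h(d) = C(d+n-1, n-1)
h(9) = C(9+8-1, 8-1) = C(16, 7)
= 16! / (7! * 9!)
= 11440

11440


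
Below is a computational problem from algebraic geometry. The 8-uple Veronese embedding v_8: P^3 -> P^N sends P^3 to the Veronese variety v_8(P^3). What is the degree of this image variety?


The Veronese variety v_8(P^3) has degree d^r.
d^r = 8^3 = 512

512


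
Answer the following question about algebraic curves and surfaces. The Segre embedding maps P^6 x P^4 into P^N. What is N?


The Segre embedding maps P^m x P^n into P^N via
all products of coordinates from each factor.
N = (m+1)(n+1) - 1
N = (6+1)(4+1) - 1
N = 7*5 - 1
N = 35 - 1 = 34

34


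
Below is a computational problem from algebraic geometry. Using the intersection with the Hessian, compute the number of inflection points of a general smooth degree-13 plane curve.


For a general smooth plane curve C of degree d, the inflection points are
the intersection of C with its Hessian curve, which has degree 3(d-2).
By Bezout, the total intersection number is d * 3(d-2) = 13 * 33 = 429.
For a general curve every flex is ordinary, so each contributes
multiplicity 1 to C·Hess(C), and the number of distinct inflection
points is 3d(d-2).
Inflection points = 3*13*(13-2) = 3*13*11 = 429

429


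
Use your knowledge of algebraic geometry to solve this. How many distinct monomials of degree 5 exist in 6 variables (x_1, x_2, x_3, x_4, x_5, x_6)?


The number of degree-5 monomials in 6 variables is C(d+n-1, n-1).
= C(5+6-1, 6-1) = C(10, 5)
= 252

252


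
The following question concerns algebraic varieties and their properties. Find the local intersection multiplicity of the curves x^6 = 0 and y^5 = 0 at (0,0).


The intersection multiplicity of V(x^a) and V(y^b) at the origin is:
I(O; V(x^6), V(y^5)) = dim_k(k[x,y]/(x^6, y^5))
A basis for k[x,y]/(x^6, y^5) is the set of monomials x^i * y^j
where 0 <= i < 6 and 0 <= j < 5.
The number of such monomials is 6 * 5 = 30

30


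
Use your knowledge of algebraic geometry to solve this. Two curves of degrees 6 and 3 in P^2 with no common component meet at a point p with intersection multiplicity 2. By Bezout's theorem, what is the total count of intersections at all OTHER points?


By Bezout's theorem, the total intersection number is d1 * d2.
Total = 6 * 3 = 18
Intersection multiplicity at p = 2
Remaining intersections = 18 - 2 = 16

16


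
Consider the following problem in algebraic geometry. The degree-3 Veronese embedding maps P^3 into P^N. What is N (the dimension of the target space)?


The Veronese embedding v_d: P^n -> P^N maps each point to all
degree-d monomials in n+1 homogeneous coordinates.
N = C(n+d, d) - 1
N = C(3+3, 3) - 1
N = C(6, 3) - 1
C(6, 3) = 20
N = 20 - 1 = 19

19


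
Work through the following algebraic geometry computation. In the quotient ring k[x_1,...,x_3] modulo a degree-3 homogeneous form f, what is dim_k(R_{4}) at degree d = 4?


For R = k[x_1,...,x_n]/(f) with f homogeneous of degree e:
The Hilbert series is (1 - t^e)/(1 - t)^n.
So h(d) = C(d+n-1, n-1) - C(d-e+n-1, n-1) for d >= e.
With n=3, e=3, d=4:
C(4+3-1, 3-1) = C(6, 2) = 15
C(4-3+3-1, 3-1) = C(3, 2) = 3
h(4) = 15 - 3 = 12

12


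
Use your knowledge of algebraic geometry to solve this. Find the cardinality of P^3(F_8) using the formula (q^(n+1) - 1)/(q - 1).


P^3(F_8) has (q^(n+1) - 1)/(q - 1) points.
= 8^3 + 8^2 + 8^1 + 8^0
= 512 + 64 + 8 + 1
= 585

585


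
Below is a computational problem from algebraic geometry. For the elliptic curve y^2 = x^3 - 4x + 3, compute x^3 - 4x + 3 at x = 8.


Compute x^3 - 4x + 3 at x = 8:
x^3 = 8^3 = 512
(-4)*x = (-4)*8 = -32
Sum: 512 - 32 + 3 = 483

483


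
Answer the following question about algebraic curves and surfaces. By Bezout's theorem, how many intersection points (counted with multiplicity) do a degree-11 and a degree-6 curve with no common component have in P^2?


Bezout's theorem states the intersection count equals the product of degrees.
Intersection count = 11 * 6 = 66

66


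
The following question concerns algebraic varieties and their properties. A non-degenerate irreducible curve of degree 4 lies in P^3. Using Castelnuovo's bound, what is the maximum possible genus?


Castelnuovo's bound: write d - 1 = m(r-1) + epsilon with 0 <= epsilon < r-1.
d - 1 = 4 - 1 = 3
r - 1 = 3 - 1 = 2
3 = 1*2 + 1, so m = 1, epsilon = 1
pi(d, r) = m(m-1)(r-1)/2 + m*epsilon
= 1*0*2/2 + 1*1
= 0/2 + 1
= 0 + 1 = 1

1


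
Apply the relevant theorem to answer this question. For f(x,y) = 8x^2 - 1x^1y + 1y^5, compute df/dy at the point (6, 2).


df/dy = (-1)*x^1 + 5*1*y^4
At (6,2): (-1)*6^1 + 5*1*2^4
= -6 + 80
= 74

74


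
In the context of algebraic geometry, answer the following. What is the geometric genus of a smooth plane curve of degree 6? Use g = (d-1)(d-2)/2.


Using the genus formula for smooth plane curves:
g = (d-1)(d-2)/2
g = (6-1)(6-2)/2
g = 5*4/2
g = 20/2 = 10

10


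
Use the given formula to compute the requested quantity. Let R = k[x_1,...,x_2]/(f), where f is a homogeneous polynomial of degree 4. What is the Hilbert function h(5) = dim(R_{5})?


For R = k[x_1,...,x_n]/(f) with f homogeneous of degree e:
The Hilbert series is (1 - t^e)/(1 - t)^n.
So h(d) = C(d+n-1, n-1) - C(d-e+n-1, n-1) for d >= e.
With n=2, e=4, d=5:
C(5+2-1, 2-1) = C(6, 1) = 6
C(5-4+2-1, 2-1) = C(2, 1) = 2
h(5) = 6 - 2 = 4

4


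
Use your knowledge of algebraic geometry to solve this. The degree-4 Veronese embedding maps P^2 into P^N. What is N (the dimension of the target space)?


The Veronese embedding v_d: P^n -> P^N maps each point to all
degree-d monomials in n+1 homogeneous coordinates.
N = C(n+d, d) - 1
N = C(2+4, 4) - 1
N = C(6, 4) - 1
C(6, 4) = 15
N = 15 - 1 = 14

14


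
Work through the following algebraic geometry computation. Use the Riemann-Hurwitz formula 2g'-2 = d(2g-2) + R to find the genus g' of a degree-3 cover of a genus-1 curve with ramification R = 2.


Riemann-Hurwitz formula: 2g' - 2 = d(2g - 2) + R
Given: d = 3, g = 1, R = 2
2g' - 2 = 3*(2*1 - 2) + 2
2g' - 2 = 3*0 + 2
2g' - 2 = 0 + 2 = 2
2g' = 4
g' = 2

2


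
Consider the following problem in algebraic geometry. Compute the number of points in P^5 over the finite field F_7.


P^5(F_7) has (q^(n+1) - 1)/(q - 1) points.
= 7^5 + 7^4 + 7^3 + 7^2 + 7^1 + 7^0
= 16807 + 2401 + 343 + 49 + 7 + 1
= 19608

19608


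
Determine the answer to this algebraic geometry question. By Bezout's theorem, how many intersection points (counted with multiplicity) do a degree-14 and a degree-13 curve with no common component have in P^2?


Bezout's theorem states the intersection count equals the product of degrees.
Intersection count = 14 * 13 = 182

182


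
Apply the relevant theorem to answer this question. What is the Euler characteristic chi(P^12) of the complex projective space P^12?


The complex projective space P^12 has one cell in each even real dimension 0, 2, ..., 24.
The cohomology groups are H^{2k}(P^12) = Z for k = 0,...,12, and 0 otherwise.
Euler characteristic = sum of Betti numbers = 1 per even-dimensional cohomology group.
chi(P^12) = 12 + 1 = 13

13


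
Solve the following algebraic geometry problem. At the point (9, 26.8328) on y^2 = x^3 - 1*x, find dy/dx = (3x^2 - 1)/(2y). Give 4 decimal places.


Using implicit differentiation of y^2 = x^3 - 1*x:
2y * dy/dx = 3x^2 - 1
dy/dx = (3x^2 - 1)/(2y)
Numerator: 3*9^2 - 1 = 242
Denominator: 2*26.8328 = 53.6656
dy/dx = 242/53.6656 = 4.5094

4.5094


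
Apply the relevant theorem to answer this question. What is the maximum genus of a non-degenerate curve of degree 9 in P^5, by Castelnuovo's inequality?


Castelnuovo's bound: write d - 1 = m(r-1) + epsilon with 0 <= epsilon < r-1.
d - 1 = 9 - 1 = 8
r - 1 = 5 - 1 = 4
8 = 2*4 + 0, so m = 2, epsilon = 0
pi(d, r) = m(m-1)(r-1)/2 + m*epsilon
= 2*1*4/2 + 2*0
= 8/2 + 0
= 4 + 0 = 4

4


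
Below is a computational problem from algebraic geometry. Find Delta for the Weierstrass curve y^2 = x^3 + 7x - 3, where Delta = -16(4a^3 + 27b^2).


Compute each component:
4a^3 = 4*7^3 = 4*343 = 1372
27b^2 = 27*(-3)^2 = 27*9 = 243
4a^3 + 27b^2 = 1372 + 243 = 1615
Delta = -16*1615 = -25840

-25840


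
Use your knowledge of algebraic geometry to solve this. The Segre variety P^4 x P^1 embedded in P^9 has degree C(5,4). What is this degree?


The degree of the Segre variety P^4 x P^1 is C(m+n, m).
= C(5, 4)
= 5

5


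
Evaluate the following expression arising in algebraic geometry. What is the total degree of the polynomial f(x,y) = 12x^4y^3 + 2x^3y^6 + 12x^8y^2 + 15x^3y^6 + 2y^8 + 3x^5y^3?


Examine each term for its total degree (sum of exponents).
  Term '12x^4y^3' has total degree 4+3 = 7.
  Term '2x^3y^6' has total degree 3+6 = 9.
  Term '12x^8y^2' has total degree 8+2 = 10.
  Term '15x^3y^6' has total degree 3+6 = 9.
  Term '2y^8' has total degree 0+8 = 8.
  Term '3x^5y^3' has total degree 5+3 = 8.
The maximum total degree among all terms is 10.

10


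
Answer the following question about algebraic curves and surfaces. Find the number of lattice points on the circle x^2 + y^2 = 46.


Systematically check integer values of x where x^2 <= 46.
For each valid x, check if 46 - x^2 is a perfect square.
Total integer solutions found: 0

0


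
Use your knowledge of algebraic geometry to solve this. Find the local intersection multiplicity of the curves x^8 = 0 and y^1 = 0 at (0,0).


The intersection multiplicity of V(x^a) and V(y^b) at the origin is:
I(O; V(x^8), V(y^1)) = dim_k(k[x,y]/(x^8, y^1))
A basis for k[x,y]/(x^8, y^1) is the set of monomials x^i * y^j
where 0 <= i < 8 and 0 <= j < 1.
The number of such monomials is 8 * 1 = 8

8


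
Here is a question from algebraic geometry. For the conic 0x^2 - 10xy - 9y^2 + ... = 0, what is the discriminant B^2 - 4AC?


The discriminant of a conic Ax^2 + Bxy + Cy^2 + ... = 0 is B^2 - 4AC.
B^2 = (-10)^2 = 100
4AC = 4*0*(-9) = 0
Discriminant = 100 + 0 = 100

100


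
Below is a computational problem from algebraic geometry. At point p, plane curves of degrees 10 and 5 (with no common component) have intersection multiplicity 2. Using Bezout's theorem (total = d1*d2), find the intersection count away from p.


By Bezout's theorem, the total intersection number is d1 * d2.
Total = 10 * 5 = 50
Intersection multiplicity at p = 2
Remaining intersections = 50 - 2 = 48

48


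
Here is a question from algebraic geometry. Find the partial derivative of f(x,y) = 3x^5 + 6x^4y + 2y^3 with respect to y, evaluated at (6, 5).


df/dy = 6*x^4 + 3*2*y^2
At (6,5): 6*6^4 + 3*2*5^2
= 7776 + 150
= 7926

7926


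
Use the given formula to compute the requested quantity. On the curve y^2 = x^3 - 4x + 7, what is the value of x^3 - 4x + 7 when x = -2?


Compute x^3 - 4x + 7 at x = -2:
x^3 = (-2)^3 = -8
(-4)*x = (-4)*(-2) = 8
Sum: -8 + 8 + 7 = 7

7


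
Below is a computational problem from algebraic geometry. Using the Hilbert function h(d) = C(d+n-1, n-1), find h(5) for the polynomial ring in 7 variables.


The Hilbert function for the polynomial ring in 7 variables is:
h(d) = C(d+n-1, n-1)
h(5) = C(5+7-1, 7-1) = C(11, 6)
= 11! / (6! * 5!)
= 462

462


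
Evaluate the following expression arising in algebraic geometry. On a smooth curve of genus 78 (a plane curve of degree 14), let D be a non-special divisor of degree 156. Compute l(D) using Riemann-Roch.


First, compute the genus of a smooth plane curve of degree 14:
g = (d-1)(d-2)/2 = (14-1)(14-2)/2 = 78
For a non-special divisor D (i.e., h^1(D) = 0), Riemann-Roch gives:
l(D) = deg(D) - g + 1
Since deg(D) = 156 >= 2g - 1 = 155, D is non-special.
l(D) = 156 - 78 + 1 = 79

79


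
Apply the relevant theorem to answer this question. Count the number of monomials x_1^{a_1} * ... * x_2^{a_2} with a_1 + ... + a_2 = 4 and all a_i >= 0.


The number of degree-4 monomials in 2 variables is C(d+n-1, n-1).
= C(4+2-1, 2-1) = C(5, 1)
= 5

5


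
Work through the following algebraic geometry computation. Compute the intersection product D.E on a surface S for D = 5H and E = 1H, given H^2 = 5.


Using bilinearity of the intersection pairing on a surface S:
(aH).(bH) = ab * (H.H)
We have H^2 = 5.
D.E = (5H).(1H) = 5*1*5
= 5*5
= 25

25


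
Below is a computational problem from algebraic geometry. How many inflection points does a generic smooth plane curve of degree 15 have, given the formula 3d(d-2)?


For a general smooth plane curve C of degree d, the inflection points are
the intersection of C with its Hessian curve, which has degree 3(d-2).
By Bezout, the total intersection number is d * 3(d-2) = 15 * 39 = 585.
For a general curve every flex is ordinary, so each contributes
multiplicity 1 to C·Hess(C), and the number of distinct inflection
points is 3d(d-2).
Inflection points = 3*15*(15-2) = 3*15*13 = 585

585


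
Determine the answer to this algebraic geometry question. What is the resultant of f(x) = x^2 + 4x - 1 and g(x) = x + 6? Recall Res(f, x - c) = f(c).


For Res(f, x - c), we evaluate f at x = c.
f(-6) = (-6)^2 + 4*(-6) - 1
= 36 - 24 - 1
= 12 - 1 = 11
Res(f, g) = 11

11


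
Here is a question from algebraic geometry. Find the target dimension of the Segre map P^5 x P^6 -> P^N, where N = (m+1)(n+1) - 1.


The Segre embedding maps P^m x P^n into P^N via
all products of coordinates from each factor.
N = (m+1)(n+1) - 1
N = (5+1)(6+1) - 1
N = 6*7 - 1
N = 42 - 1 = 41

41


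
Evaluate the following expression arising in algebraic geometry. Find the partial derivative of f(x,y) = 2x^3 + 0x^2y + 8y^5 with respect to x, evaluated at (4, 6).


df/dx = 3*2*x^2 + 2*0*x^1*y
At (4,6): 3*2*4^2 + 2*0*4^1*6
= 96 + 0
= 96

96


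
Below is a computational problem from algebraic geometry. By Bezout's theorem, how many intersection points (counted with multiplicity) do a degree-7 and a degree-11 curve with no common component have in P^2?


Bezout's theorem states the intersection count equals the product of degrees.
Intersection count = 7 * 11 = 77

77


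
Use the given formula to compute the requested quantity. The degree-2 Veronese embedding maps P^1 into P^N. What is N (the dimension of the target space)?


The Veronese embedding v_d: P^n -> P^N maps each point to all
degree-d monomials in n+1 homogeneous coordinates.
N = C(n+d, d) - 1
N = C(1+2, 2) - 1
N = C(3, 2) - 1
C(3, 2) = 3
N = 3 - 1 = 2

2


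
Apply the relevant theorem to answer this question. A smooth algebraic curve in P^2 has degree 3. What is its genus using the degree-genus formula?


Using the genus formula for smooth plane curves:
g = (d-1)(d-2)/2
g = (3-1)(3-2)/2
g = 2*1/2
g = 2/2 = 1

1


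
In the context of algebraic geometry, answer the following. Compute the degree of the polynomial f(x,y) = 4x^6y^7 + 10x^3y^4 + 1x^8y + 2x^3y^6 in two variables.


Examine each term for its total degree (sum of exponents).
  Term '4x^6y^7' has total degree 6+7 = 13.
  Term '10x^3y^4' has total degree 3+4 = 7.
  Term '1x^8y' has total degree 8+1 = 9.
  Term '2x^3y^6' has total degree 3+6 = 9.
The maximum total degree among all terms is 13.

13


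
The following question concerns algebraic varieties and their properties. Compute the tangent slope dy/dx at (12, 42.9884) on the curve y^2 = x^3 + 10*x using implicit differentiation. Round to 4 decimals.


Using implicit differentiation of y^2 = x^3 + 10*x:
2y * dy/dx = 3x^2 + 10
dy/dx = (3x^2 + 10)/(2y)
Numerator: 3*12^2 + 10 = 442
Denominator: 2*42.9884 = 85.9768
dy/dx = 442/85.9768 = 5.1409

5.1409


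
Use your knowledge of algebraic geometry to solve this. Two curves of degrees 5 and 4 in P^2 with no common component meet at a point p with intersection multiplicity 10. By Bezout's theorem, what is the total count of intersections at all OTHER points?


By Bezout's theorem, the total intersection number is d1 * d2.
Total = 5 * 4 = 20
Intersection multiplicity at p = 10
Remaining intersections = 20 - 10 = 10

10


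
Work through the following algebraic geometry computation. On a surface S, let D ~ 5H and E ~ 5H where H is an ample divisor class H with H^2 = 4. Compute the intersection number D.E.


Using bilinearity of the intersection pairing on a surface S:
(aH).(bH) = ab * (H.H)
We have H^2 = 4.
D.E = (5H).(5H) = 5*5*4
= 25*4
= 100

100


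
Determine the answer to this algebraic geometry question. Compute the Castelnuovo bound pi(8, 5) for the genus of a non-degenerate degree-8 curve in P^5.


Castelnuovo's bound: write d - 1 = m(r-1) + epsilon with 0 <= epsilon < r-1.
d - 1 = 8 - 1 = 7
r - 1 = 5 - 1 = 4
7 = 1*4 + 3, so m = 1, epsilon = 3
pi(d, r) = m(m-1)(r-1)/2 + m*epsilon
= 1*0*4/2 + 1*3
= 0/2 + 3
= 0 + 3 = 3

3


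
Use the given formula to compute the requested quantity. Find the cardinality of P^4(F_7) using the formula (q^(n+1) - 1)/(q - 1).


P^4(F_7) has (q^(n+1) - 1)/(q - 1) points.
= 7^4 + 7^3 + 7^2 + 7^1 + 7^0
= 2401 + 343 + 49 + 7 + 1
= 2801

2801


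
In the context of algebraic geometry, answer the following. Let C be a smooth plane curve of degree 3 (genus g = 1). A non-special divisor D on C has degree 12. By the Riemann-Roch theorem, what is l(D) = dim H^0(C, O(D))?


First, compute the genus of a smooth plane curve of degree 3:
g = (d-1)(d-2)/2 = (3-1)(3-2)/2 = 1
For a non-special divisor D (i.e., h^1(D) = 0), Riemann-Roch gives:
l(D) = deg(D) - g + 1
Since deg(D) = 12 >= 2g - 1 = 1, D is non-special.
l(D) = 12 - 1 + 1 = 12

12


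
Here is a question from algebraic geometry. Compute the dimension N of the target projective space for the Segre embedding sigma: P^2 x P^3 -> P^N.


The Segre embedding maps P^m x P^n into P^N via
all products of coordinates from each factor.
N = (m+1)(n+1) - 1
N = (2+1)(3+1) - 1
N = 3*4 - 1
N = 12 - 1 = 11

11


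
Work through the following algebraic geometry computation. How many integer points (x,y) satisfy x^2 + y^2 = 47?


Systematically check integer values of x where x^2 <= 47.
For each valid x, check if 47 - x^2 is a perfect square.
Total integer solutions found: 0

0


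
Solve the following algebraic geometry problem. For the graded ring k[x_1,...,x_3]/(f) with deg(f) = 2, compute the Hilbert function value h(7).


For R = k[x_1,...,x_n]/(f) with f homogeneous of degree e:
The Hilbert series is (1 - t^e)/(1 - t)^n.
So h(d) = C(d+n-1, n-1) - C(d-e+n-1, n-1) for d >= e.
With n=3, e=2, d=7:
C(7+3-1, 3-1) = C(9, 2) = 36
C(7-2+3-1, 3-1) = C(7, 2) = 21
h(7) = 36 - 21 = 15

15


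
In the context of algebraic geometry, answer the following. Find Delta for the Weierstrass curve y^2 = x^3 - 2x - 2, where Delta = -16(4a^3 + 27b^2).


Compute each component:
4a^3 = 4*(-2)^3 = 4*(-8) = -32
27b^2 = 27*(-2)^2 = 27*4 = 108
4a^3 + 27b^2 = -32 + 108 = 76
Delta = -16*76 = -1216

-1216


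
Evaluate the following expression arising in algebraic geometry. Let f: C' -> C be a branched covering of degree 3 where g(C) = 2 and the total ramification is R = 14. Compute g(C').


Riemann-Hurwitz formula: 2g' - 2 = d(2g - 2) + R
Given: d = 3, g = 2, R = 14
2g' - 2 = 3*(2*2 - 2) + 14
2g' - 2 = 3*2 + 14
2g' - 2 = 6 + 14 = 20
2g' = 22
g' = 11

11


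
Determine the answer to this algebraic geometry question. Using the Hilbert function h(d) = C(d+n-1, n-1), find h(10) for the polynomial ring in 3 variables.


The Hilbert function for the polynomial ring in 3 variables is:
h(d) = C(d+n-1, n-1)
h(10) = C(10+3-1, 3-1) = C(12, 2)
= 12! / (2! * 10!)
= 66

66


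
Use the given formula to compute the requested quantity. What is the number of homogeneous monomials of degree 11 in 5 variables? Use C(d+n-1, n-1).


The number of degree-11 monomials in 5 variables is C(d+n-1, n-1).
= C(11+5-1, 5-1) = C(15, 4)
= 1365

1365


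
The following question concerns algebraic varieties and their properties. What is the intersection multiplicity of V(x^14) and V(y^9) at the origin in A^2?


The intersection multiplicity of V(x^a) and V(y^b) at the origin is:
I(O; V(x^14), V(y^9)) = dim_k(k[x,y]/(x^14, y^9))
A basis for k[x,y]/(x^14, y^9) is the set of monomials x^i * y^j
where 0 <= i < 14 and 0 <= j < 9.
The number of such monomials is 14 * 9 = 126

126


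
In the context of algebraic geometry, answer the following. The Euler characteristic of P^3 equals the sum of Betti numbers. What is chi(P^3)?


The complex projective space P^3 has one cell in each even real dimension 0, 2, ..., 6.
The cohomology groups are H^{2k}(P^3) = Z for k = 0,...,3, and 0 otherwise.
Euler characteristic = sum of Betti numbers = 1 per even-dimensional cohomology group.
chi(P^3) = 3 + 1 = 4

4


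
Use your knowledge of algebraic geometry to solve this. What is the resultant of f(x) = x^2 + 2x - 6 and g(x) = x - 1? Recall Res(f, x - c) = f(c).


For Res(f, x - c), we evaluate f at x = c.
f(1) = 1^2 + 2*1 - 6
= 1 + 2 - 6
= 3 - 6 = -3
Res(f, g) = -3

-3


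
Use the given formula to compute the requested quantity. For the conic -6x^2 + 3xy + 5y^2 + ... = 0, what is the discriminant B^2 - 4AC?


The discriminant of a conic Ax^2 + Bxy + Cy^2 + ... = 0 is B^2 - 4AC.
B^2 = 3^2 = 9
4AC = 4*(-6)*5 = -120
Discriminant = 9 + 120 = 129

129


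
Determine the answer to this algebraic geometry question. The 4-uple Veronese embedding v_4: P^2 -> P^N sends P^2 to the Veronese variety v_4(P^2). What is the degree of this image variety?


The Veronese variety v_4(P^2) has degree d^r.
d^r = 4^2 = 16

16


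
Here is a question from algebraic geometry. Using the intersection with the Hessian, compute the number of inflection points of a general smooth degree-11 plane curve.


For a general smooth plane curve C of degree d, the inflection points are
the intersection of C with its Hessian curve, which has degree 3(d-2).
By Bezout, the total intersection number is d * 3(d-2) = 11 * 27 = 297.
For a general curve every flex is ordinary, so each contributes
multiplicity 1 to C·Hess(C), and the number of distinct inflection
points is 3d(d-2).
Inflection points = 3*11*(11-2) = 3*11*9 = 297

297


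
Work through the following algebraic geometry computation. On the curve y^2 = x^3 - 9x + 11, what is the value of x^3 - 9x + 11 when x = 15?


Compute x^3 - 9x + 11 at x = 15:
x^3 = 15^3 = 3375
(-9)*x = (-9)*15 = -135
Sum: 3375 - 135 + 11 = 3251

3251


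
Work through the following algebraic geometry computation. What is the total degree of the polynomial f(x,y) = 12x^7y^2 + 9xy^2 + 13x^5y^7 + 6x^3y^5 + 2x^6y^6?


Examine each term for its total degree (sum of exponents).
  Term '12x^7y^2' has total degree 7+2 = 9.
  Term '9xy^2' has total degree 1+2 = 3.
  Term '13x^5y^7' has total degree 5+7 = 12.
  Term '6x^3y^5' has total degree 3+5 = 8.
  Term '2x^6y^6' has total degree 6+6 = 12.
The maximum total degree among all terms is 12.

12


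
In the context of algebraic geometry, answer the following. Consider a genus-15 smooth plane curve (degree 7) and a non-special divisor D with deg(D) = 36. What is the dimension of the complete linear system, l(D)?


First, compute the genus of a smooth plane curve of degree 7:
g = (d-1)(d-2)/2 = (7-1)(7-2)/2 = 15
For a non-special divisor D (i.e., h^1(D) = 0), Riemann-Roch gives:
l(D) = deg(D) - g + 1
Since deg(D) = 36 >= 2g - 1 = 29, D is non-special.
l(D) = 36 - 15 + 1 = 22

22


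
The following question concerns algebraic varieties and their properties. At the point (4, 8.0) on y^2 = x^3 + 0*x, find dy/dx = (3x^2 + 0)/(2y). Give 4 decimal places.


Using implicit differentiation of y^2 = x^3 + 0*x:
2y * dy/dx = 3x^2 + 0
dy/dx = (3x^2 + 0)/(2y)
Numerator: 3*4^2 + 0 = 48
Denominator: 2*8.0 = 16.0
dy/dx = 48/16.0 = 3.0000

3.0000


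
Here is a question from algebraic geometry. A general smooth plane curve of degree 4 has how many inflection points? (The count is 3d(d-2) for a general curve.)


For a general smooth plane curve C of degree d, the inflection points are
the intersection of C with its Hessian curve, which has degree 3(d-2).
By Bezout, the total intersection number is d * 3(d-2) = 4 * 6 = 24.
For a general curve every flex is ordinary, so each contributes
multiplicity 1 to C·Hess(C), and the number of distinct inflection
points is 3d(d-2).
Inflection points = 3*4*(4-2) = 3*4*2 = 24

24


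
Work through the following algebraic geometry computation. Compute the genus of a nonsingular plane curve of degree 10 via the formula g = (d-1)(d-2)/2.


Using the genus formula for smooth plane curves:
g = (d-1)(d-2)/2
g = (10-1)(10-2)/2
g = 9*8/2
g = 72/2 = 36

36


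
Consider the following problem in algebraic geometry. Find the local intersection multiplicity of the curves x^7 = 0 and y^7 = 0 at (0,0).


The intersection multiplicity of V(x^a) and V(y^b) at the origin is:
I(O; V(x^7), V(y^7)) = dim_k(k[x,y]/(x^7, y^7))
A basis for k[x,y]/(x^7, y^7) is the set of monomials x^i * y^j
where 0 <= i < 7 and 0 <= j < 7.
The number of such monomials is 7 * 7 = 49

49


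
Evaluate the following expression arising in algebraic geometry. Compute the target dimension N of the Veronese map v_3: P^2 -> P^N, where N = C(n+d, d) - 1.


The Veronese embedding v_d: P^n -> P^N maps each point to all
degree-d monomials in n+1 homogeneous coordinates.
N = C(n+d, d) - 1
N = C(2+3, 3) - 1
N = C(5, 3) - 1
C(5, 3) = 10
N = 10 - 1 = 9

9


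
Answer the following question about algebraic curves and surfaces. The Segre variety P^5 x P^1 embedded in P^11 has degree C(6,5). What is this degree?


The degree of the Segre variety P^5 x P^1 is C(m+n, m).
= C(6, 5)
= 6

6


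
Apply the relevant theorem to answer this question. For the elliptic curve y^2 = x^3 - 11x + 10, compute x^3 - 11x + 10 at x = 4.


Compute x^3 - 11x + 10 at x = 4:
x^3 = 4^3 = 64
(-11)*x = (-11)*4 = -44
Sum: 64 - 44 + 10 = 30

30


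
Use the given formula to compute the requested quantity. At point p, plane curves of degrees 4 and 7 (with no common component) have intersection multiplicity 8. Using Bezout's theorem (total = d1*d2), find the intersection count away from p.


By Bezout's theorem, the total intersection number is d1 * d2.
Total = 4 * 7 = 28
Intersection multiplicity at p = 8
Remaining intersections = 28 - 8 = 20

20


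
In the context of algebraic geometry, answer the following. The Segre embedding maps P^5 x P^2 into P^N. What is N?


The Segre embedding maps P^m x P^n into P^N via
all products of coordinates from each factor.
N = (m+1)(n+1) - 1
N = (5+1)(2+1) - 1
N = 6*3 - 1
N = 18 - 1 = 17

17


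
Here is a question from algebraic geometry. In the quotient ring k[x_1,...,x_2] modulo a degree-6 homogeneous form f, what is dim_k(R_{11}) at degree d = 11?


For R = k[x_1,...,x_n]/(f) with f homogeneous of degree e:
The Hilbert series is (1 - t^e)/(1 - t)^n.
So h(d) = C(d+n-1, n-1) - C(d-e+n-1, n-1) for d >= e.
With n=2, e=6, d=11:
C(11+2-1, 2-1) = C(12, 1) = 12
C(11-6+2-1, 2-1) = C(6, 1) = 6
h(11) = 12 - 6 = 6

6


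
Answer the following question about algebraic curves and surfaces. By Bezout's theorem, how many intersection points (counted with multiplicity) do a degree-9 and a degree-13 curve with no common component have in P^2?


Bezout's theorem states the intersection count equals the product of degrees.
Intersection count = 9 * 13 = 117

117


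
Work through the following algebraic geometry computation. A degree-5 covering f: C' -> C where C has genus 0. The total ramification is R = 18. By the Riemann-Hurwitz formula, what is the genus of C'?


Riemann-Hurwitz formula: 2g' - 2 = d(2g - 2) + R
Given: d = 5, g = 0, R = 18
2g' - 2 = 5*(2*0 - 2) + 18
2g' - 2 = 5*(-2) + 18
2g' - 2 = -10 + 18 = 8
2g' = 10
g' = 5

5


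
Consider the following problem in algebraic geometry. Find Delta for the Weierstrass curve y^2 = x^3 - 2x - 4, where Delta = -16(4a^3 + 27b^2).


Compute each component:
4a^3 = 4*(-2)^3 = 4*(-8) = -32
27b^2 = 27*(-4)^2 = 27*16 = 432
4a^3 + 27b^2 = -32 + 432 = 400
Delta = -16*400 = -6400

-6400
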